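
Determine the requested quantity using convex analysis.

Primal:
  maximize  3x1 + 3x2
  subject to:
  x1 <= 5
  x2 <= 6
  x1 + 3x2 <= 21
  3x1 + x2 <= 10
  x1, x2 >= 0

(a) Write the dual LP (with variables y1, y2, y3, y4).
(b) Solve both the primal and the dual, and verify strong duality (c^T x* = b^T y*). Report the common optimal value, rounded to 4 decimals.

The standard primal-dual pair for 'max c^T x s.t. A x <= b, x >= 0' is:
  Dual:  min b^T y  s.t.  A^T y >= c,  y >= 0.

So the dual LP is:
  minimize  5y1 + 6y2 + 21y3 + 10y4
  subject to:
    y1 + y3 + 3y4 >= 3
    y2 + 3y3 + y4 >= 3
    y1, y2, y3, y4 >= 0

Solving the primal: x* = (1.3333, 6).
  primal value c^T x* = 22.
Solving the dual: y* = (0, 2, 0, 1).
  dual value b^T y* = 22.
Strong duality: c^T x* = b^T y*. Confirmed.

22


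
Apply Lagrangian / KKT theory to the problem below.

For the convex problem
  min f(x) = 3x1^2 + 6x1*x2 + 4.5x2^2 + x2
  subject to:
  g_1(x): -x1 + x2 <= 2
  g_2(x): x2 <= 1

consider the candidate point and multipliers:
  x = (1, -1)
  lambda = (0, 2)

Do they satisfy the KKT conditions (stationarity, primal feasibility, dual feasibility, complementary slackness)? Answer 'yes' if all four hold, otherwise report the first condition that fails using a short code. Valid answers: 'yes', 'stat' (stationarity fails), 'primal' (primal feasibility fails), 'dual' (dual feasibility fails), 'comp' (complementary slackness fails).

Gradient of f: grad f(x) = Q x + c = (0, -2)
Constraint values g_i(x) = a_i^T x - b_i:
  g_1((1, -1)) = -4
  g_2((1, -1)) = -2
Stationarity residual: grad f(x) + sum_i lambda_i a_i = (0, 0)
  -> stationarity OK
Primal feasibility (all g_i <= 0): OK
Dual feasibility (all lambda_i >= 0): OK
Complementary slackness (lambda_i * g_i(x) = 0 for all i): FAILS

Verdict: the first failing condition is complementary_slackness -> comp.

comp


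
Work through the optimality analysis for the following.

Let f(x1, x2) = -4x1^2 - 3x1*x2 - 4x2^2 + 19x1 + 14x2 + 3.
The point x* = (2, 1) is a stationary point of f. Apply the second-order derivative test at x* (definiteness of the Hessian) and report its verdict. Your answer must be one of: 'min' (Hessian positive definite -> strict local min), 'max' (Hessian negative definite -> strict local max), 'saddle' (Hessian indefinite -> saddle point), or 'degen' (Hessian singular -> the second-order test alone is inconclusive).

Compute the Hessian H = grad^2 f:
  H = [[-8, -3], [-3, -8]]
Verify stationarity: grad f(x*) = H x* + g = (0, 0).
Eigenvalues of H: -11, -5.
Both eigenvalues < 0, so H is negative definite -> x* is a strict local max.

max


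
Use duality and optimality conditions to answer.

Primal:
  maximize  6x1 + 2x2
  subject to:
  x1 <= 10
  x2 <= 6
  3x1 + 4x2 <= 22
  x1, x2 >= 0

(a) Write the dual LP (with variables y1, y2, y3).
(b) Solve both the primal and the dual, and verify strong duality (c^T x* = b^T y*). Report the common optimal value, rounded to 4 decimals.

The standard primal-dual pair for 'max c^T x s.t. A x <= b, x >= 0' is:
  Dual:  min b^T y  s.t.  A^T y >= c,  y >= 0.

So the dual LP is:
  minimize  10y1 + 6y2 + 22y3
  subject to:
    y1 + 3y3 >= 6
    y2 + 4y3 >= 2
    y1, y2, y3 >= 0

Solving the primal: x* = (7.3333, 0).
  primal value c^T x* = 44.
Solving the dual: y* = (0, 0, 2).
  dual value b^T y* = 44.
Strong duality: c^T x* = b^T y*. Confirmed.

44


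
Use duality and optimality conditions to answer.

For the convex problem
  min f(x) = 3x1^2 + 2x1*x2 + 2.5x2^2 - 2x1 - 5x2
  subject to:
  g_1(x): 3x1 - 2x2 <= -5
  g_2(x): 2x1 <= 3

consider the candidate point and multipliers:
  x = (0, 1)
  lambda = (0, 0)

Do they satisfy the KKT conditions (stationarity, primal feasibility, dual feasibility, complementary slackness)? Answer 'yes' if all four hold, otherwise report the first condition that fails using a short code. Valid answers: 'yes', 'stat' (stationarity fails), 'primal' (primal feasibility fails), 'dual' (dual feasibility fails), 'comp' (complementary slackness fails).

Gradient of f: grad f(x) = Q x + c = (0, 0)
Constraint values g_i(x) = a_i^T x - b_i:
  g_1((0, 1)) = 3
  g_2((0, 1)) = -3
Stationarity residual: grad f(x) + sum_i lambda_i a_i = (0, 0)
  -> stationarity OK
Primal feasibility (all g_i <= 0): FAILS
Dual feasibility (all lambda_i >= 0): OK
Complementary slackness (lambda_i * g_i(x) = 0 for all i): OK

Verdict: the first failing condition is primal_feasibility -> primal.

primal


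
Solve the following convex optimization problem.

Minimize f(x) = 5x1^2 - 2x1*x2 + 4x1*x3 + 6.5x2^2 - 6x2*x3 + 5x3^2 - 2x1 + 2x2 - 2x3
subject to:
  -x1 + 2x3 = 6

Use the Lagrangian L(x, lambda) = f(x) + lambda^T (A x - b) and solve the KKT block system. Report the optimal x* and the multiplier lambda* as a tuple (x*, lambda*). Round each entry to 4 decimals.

Form the Lagrangian:
  L(x, lambda) = (1/2) x^T Q x + c^T x + lambda^T (A x - b)
Stationarity (grad_x L = 0): Q x + c + A^T lambda = 0.
Primal feasibility: A x = b.

This gives the KKT block system:
  [ Q   A^T ] [ x     ]   [-c ]
  [ A    0  ] [ lambda ] = [ b ]

Solving the linear system:
  x*      = (-1.2243, 0.7599, 2.3879)
  lambda* = (-6.2111)
  f(x*)   = 18.2296

x* = (-1.2243, 0.7599, 2.3879), lambda* = (-6.2111)


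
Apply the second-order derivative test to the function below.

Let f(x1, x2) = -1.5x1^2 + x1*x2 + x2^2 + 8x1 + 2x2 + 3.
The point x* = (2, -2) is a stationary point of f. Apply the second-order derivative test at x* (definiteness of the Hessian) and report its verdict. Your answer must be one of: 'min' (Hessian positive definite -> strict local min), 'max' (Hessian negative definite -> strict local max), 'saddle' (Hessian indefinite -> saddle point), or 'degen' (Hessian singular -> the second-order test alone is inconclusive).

Compute the Hessian H = grad^2 f:
  H = [[-3, 1], [1, 2]]
Verify stationarity: grad f(x*) = H x* + g = (0, 0).
Eigenvalues of H: -3.1926, 2.1926.
Eigenvalues have mixed signs, so H is indefinite -> x* is a saddle point.

saddle


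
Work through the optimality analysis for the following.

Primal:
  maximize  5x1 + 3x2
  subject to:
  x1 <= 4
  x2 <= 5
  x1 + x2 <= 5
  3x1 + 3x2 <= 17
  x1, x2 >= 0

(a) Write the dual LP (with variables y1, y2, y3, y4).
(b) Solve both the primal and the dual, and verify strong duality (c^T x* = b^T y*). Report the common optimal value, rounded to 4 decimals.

The standard primal-dual pair for 'max c^T x s.t. A x <= b, x >= 0' is:
  Dual:  min b^T y  s.t.  A^T y >= c,  y >= 0.

So the dual LP is:
  minimize  4y1 + 5y2 + 5y3 + 17y4
  subject to:
    y1 + y3 + 3y4 >= 5
    y2 + y3 + 3y4 >= 3
    y1, y2, y3, y4 >= 0

Solving the primal: x* = (4, 1).
  primal value c^T x* = 23.
Solving the dual: y* = (2, 0, 3, 0).
  dual value b^T y* = 23.
Strong duality: c^T x* = b^T y*. Confirmed.

23


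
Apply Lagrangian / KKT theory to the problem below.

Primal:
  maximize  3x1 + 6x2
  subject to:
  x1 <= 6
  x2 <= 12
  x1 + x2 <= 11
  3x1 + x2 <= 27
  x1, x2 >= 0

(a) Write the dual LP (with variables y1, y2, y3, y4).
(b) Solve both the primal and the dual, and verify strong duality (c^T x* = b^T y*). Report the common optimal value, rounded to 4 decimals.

The standard primal-dual pair for 'max c^T x s.t. A x <= b, x >= 0' is:
  Dual:  min b^T y  s.t.  A^T y >= c,  y >= 0.

So the dual LP is:
  minimize  6y1 + 12y2 + 11y3 + 27y4
  subject to:
    y1 + y3 + 3y4 >= 3
    y2 + y3 + y4 >= 6
    y1, y2, y3, y4 >= 0

Solving the primal: x* = (0, 11).
  primal value c^T x* = 66.
Solving the dual: y* = (0, 0, 6, 0).
  dual value b^T y* = 66.
Strong duality: c^T x* = b^T y*. Confirmed.

66


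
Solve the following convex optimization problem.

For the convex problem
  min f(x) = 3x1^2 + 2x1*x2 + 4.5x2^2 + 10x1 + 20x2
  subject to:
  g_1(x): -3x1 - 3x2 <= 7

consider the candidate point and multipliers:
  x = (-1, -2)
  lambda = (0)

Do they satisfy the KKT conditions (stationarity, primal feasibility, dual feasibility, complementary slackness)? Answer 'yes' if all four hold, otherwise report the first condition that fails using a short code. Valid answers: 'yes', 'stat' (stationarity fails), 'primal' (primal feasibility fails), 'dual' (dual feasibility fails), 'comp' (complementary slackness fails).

Gradient of f: grad f(x) = Q x + c = (0, 0)
Constraint values g_i(x) = a_i^T x - b_i:
  g_1((-1, -2)) = 2
Stationarity residual: grad f(x) + sum_i lambda_i a_i = (0, 0)
  -> stationarity OK
Primal feasibility (all g_i <= 0): FAILS
Dual feasibility (all lambda_i >= 0): OK
Complementary slackness (lambda_i * g_i(x) = 0 for all i): OK

Verdict: the first failing condition is primal_feasibility -> primal.

primal


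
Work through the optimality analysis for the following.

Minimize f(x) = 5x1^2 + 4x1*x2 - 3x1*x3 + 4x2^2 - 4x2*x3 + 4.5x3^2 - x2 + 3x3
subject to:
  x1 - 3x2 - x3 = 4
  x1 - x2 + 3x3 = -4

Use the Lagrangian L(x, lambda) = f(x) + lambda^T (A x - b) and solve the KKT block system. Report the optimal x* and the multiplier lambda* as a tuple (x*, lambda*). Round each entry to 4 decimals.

Form the Lagrangian:
  L(x, lambda) = (1/2) x^T Q x + c^T x + lambda^T (A x - b)
Stationarity (grad_x L = 0): Q x + c + A^T lambda = 0.
Primal feasibility: A x = b.

This gives the KKT block system:
  [ Q   A^T ] [ x     ]   [-c ]
  [ A    0  ] [ lambda ] = [ b ]

Solving the linear system:
  x*      = (-0.1703, -0.8681, -1.5659)
  lambda* = (-1.4197, 1.8969)
  f(x*)   = 4.7182

x* = (-0.1703, -0.8681, -1.5659), lambda* = (-1.4197, 1.8969)


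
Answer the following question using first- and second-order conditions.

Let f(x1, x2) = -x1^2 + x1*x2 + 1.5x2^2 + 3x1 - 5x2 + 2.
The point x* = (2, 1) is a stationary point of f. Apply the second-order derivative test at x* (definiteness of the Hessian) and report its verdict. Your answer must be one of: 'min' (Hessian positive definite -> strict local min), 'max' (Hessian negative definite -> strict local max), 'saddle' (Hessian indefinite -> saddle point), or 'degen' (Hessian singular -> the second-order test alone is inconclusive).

Compute the Hessian H = grad^2 f:
  H = [[-2, 1], [1, 3]]
Verify stationarity: grad f(x*) = H x* + g = (0, 0).
Eigenvalues of H: -2.1926, 3.1926.
Eigenvalues have mixed signs, so H is indefinite -> x* is a saddle point.

saddle


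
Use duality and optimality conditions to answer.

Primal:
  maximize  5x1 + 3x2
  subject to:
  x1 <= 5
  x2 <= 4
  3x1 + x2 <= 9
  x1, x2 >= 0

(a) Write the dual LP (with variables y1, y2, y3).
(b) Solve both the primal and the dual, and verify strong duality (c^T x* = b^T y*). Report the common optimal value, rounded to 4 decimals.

The standard primal-dual pair for 'max c^T x s.t. A x <= b, x >= 0' is:
  Dual:  min b^T y  s.t.  A^T y >= c,  y >= 0.

So the dual LP is:
  minimize  5y1 + 4y2 + 9y3
  subject to:
    y1 + 3y3 >= 5
    y2 + y3 >= 3
    y1, y2, y3 >= 0

Solving the primal: x* = (1.6667, 4).
  primal value c^T x* = 20.3333.
Solving the dual: y* = (0, 1.3333, 1.6667).
  dual value b^T y* = 20.3333.
Strong duality: c^T x* = b^T y*. Confirmed.

20.3333


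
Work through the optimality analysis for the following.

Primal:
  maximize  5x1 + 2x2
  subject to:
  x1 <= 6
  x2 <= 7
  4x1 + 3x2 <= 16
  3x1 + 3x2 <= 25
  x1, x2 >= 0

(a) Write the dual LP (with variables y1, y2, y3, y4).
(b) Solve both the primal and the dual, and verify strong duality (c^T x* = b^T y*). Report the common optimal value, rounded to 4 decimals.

The standard primal-dual pair for 'max c^T x s.t. A x <= b, x >= 0' is:
  Dual:  min b^T y  s.t.  A^T y >= c,  y >= 0.

So the dual LP is:
  minimize  6y1 + 7y2 + 16y3 + 25y4
  subject to:
    y1 + 4y3 + 3y4 >= 5
    y2 + 3y3 + 3y4 >= 2
    y1, y2, y3, y4 >= 0

Solving the primal: x* = (4, 0).
  primal value c^T x* = 20.
Solving the dual: y* = (0, 0, 1.25, 0).
  dual value b^T y* = 20.
Strong duality: c^T x* = b^T y*. Confirmed.

20


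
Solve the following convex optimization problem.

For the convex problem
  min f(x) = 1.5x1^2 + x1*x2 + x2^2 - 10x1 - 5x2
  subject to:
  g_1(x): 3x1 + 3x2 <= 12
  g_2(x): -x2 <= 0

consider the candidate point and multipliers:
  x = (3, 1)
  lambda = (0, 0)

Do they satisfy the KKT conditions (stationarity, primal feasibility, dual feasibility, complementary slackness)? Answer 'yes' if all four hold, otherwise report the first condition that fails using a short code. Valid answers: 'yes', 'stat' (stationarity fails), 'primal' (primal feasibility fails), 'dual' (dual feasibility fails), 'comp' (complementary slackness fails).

Gradient of f: grad f(x) = Q x + c = (0, 0)
Constraint values g_i(x) = a_i^T x - b_i:
  g_1((3, 1)) = 0
  g_2((3, 1)) = -1
Stationarity residual: grad f(x) + sum_i lambda_i a_i = (0, 0)
  -> stationarity OK
Primal feasibility (all g_i <= 0): OK
Dual feasibility (all lambda_i >= 0): OK
Complementary slackness (lambda_i * g_i(x) = 0 for all i): OK

Verdict: yes, KKT holds.

yes


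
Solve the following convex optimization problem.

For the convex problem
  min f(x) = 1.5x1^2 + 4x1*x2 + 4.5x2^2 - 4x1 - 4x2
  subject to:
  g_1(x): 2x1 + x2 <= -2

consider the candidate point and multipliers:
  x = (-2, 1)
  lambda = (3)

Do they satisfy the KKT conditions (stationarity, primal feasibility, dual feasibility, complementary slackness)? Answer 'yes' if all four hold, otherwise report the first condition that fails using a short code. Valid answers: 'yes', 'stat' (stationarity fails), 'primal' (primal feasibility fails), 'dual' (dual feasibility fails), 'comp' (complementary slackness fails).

Gradient of f: grad f(x) = Q x + c = (-6, -3)
Constraint values g_i(x) = a_i^T x - b_i:
  g_1((-2, 1)) = -1
Stationarity residual: grad f(x) + sum_i lambda_i a_i = (0, 0)
  -> stationarity OK
Primal feasibility (all g_i <= 0): OK
Dual feasibility (all lambda_i >= 0): OK
Complementary slackness (lambda_i * g_i(x) = 0 for all i): FAILS

Verdict: the first failing condition is complementary_slackness -> comp.

comp


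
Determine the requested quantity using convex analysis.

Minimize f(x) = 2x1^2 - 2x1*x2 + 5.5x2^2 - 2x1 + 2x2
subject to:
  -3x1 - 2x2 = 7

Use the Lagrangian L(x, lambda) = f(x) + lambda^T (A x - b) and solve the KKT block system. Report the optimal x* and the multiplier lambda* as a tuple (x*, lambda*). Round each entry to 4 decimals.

Form the Lagrangian:
  L(x, lambda) = (1/2) x^T Q x + c^T x + lambda^T (A x - b)
Stationarity (grad_x L = 0): Q x + c + A^T lambda = 0.
Primal feasibility: A x = b.

This gives the KKT block system:
  [ Q   A^T ] [ x     ]   [-c ]
  [ A    0  ] [ lambda ] = [ b ]

Solving the linear system:
  x*      = (-1.7194, -0.9209)
  lambda* = (-2.3453)
  f(x*)   = 9.0072

x* = (-1.7194, -0.9209), lambda* = (-2.3453)


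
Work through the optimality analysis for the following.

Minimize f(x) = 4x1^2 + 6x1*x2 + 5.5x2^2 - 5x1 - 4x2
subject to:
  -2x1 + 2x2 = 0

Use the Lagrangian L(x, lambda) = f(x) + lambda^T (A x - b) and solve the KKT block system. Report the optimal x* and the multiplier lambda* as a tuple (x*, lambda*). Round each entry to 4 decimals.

Form the Lagrangian:
  L(x, lambda) = (1/2) x^T Q x + c^T x + lambda^T (A x - b)
Stationarity (grad_x L = 0): Q x + c + A^T lambda = 0.
Primal feasibility: A x = b.

This gives the KKT block system:
  [ Q   A^T ] [ x     ]   [-c ]
  [ A    0  ] [ lambda ] = [ b ]

Solving the linear system:
  x*      = (0.2903, 0.2903)
  lambda* = (-0.4677)
  f(x*)   = -1.3065

x* = (0.2903, 0.2903), lambda* = (-0.4677)


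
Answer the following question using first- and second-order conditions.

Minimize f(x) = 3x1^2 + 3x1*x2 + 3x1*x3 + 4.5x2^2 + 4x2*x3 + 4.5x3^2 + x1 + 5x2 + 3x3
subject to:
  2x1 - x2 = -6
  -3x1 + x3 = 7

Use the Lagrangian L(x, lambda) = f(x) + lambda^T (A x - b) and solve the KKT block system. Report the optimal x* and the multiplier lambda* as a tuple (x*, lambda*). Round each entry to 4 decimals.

Form the Lagrangian:
  L(x, lambda) = (1/2) x^T Q x + c^T x + lambda^T (A x - b)
Stationarity (grad_x L = 0): Q x + c + A^T lambda = 0.
Primal feasibility: A x = b.

This gives the KKT block system:
  [ Q   A^T ] [ x     ]   [-c ]
  [ A    0  ] [ lambda ] = [ b ]

Solving the linear system:
  x*      = (-2.408, 1.1841, -0.2239)
  lambda* = (7.5373, 1.5025)
  f(x*)   = 18.7736

x* = (-2.408, 1.1841, -0.2239), lambda* = (7.5373, 1.5025)


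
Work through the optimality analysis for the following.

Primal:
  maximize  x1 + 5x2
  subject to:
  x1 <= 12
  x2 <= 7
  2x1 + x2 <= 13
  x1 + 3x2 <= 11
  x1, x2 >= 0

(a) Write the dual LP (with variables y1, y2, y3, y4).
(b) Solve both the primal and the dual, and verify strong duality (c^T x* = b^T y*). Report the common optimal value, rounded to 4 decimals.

The standard primal-dual pair for 'max c^T x s.t. A x <= b, x >= 0' is:
  Dual:  min b^T y  s.t.  A^T y >= c,  y >= 0.

So the dual LP is:
  minimize  12y1 + 7y2 + 13y3 + 11y4
  subject to:
    y1 + 2y3 + y4 >= 1
    y2 + y3 + 3y4 >= 5
    y1, y2, y3, y4 >= 0

Solving the primal: x* = (0, 3.6667).
  primal value c^T x* = 18.3333.
Solving the dual: y* = (0, 0, 0, 1.6667).
  dual value b^T y* = 18.3333.
Strong duality: c^T x* = b^T y*. Confirmed.

18.3333


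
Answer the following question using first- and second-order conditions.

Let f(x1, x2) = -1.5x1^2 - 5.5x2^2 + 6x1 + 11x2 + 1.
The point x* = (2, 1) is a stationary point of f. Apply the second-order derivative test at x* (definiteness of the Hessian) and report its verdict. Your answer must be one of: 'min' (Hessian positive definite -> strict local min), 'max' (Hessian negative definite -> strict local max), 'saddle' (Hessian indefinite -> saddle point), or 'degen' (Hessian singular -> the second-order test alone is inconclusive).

Compute the Hessian H = grad^2 f:
  H = [[-3, 0], [0, -11]]
Verify stationarity: grad f(x*) = H x* + g = (0, 0).
Eigenvalues of H: -11, -3.
Both eigenvalues < 0, so H is negative definite -> x* is a strict local max.

max


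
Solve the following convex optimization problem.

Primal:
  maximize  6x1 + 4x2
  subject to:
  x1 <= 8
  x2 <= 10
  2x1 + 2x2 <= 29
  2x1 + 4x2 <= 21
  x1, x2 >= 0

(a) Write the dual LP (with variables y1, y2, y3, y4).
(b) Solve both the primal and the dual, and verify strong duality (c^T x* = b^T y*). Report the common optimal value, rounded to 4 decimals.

The standard primal-dual pair for 'max c^T x s.t. A x <= b, x >= 0' is:
  Dual:  min b^T y  s.t.  A^T y >= c,  y >= 0.

So the dual LP is:
  minimize  8y1 + 10y2 + 29y3 + 21y4
  subject to:
    y1 + 2y3 + 2y4 >= 6
    y2 + 2y3 + 4y4 >= 4
    y1, y2, y3, y4 >= 0

Solving the primal: x* = (8, 1.25).
  primal value c^T x* = 53.
Solving the dual: y* = (4, 0, 0, 1).
  dual value b^T y* = 53.
Strong duality: c^T x* = b^T y*. Confirmed.

53


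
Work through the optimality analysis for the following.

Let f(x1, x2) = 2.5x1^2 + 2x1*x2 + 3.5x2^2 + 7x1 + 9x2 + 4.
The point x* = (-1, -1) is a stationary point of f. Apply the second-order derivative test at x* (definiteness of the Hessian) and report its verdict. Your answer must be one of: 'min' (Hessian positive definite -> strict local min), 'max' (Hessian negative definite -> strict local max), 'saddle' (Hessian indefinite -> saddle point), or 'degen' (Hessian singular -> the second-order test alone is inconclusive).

Compute the Hessian H = grad^2 f:
  H = [[5, 2], [2, 7]]
Verify stationarity: grad f(x*) = H x* + g = (0, 0).
Eigenvalues of H: 3.7639, 8.2361.
Both eigenvalues > 0, so H is positive definite -> x* is a strict local min.

min


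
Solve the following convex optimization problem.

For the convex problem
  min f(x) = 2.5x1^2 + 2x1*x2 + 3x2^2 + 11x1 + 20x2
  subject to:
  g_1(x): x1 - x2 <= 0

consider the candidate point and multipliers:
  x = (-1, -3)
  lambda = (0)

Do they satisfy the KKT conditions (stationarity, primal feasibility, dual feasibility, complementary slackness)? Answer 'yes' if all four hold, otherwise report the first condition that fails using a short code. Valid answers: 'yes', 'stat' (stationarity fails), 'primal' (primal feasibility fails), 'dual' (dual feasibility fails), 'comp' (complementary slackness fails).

Gradient of f: grad f(x) = Q x + c = (0, 0)
Constraint values g_i(x) = a_i^T x - b_i:
  g_1((-1, -3)) = 2
Stationarity residual: grad f(x) + sum_i lambda_i a_i = (0, 0)
  -> stationarity OK
Primal feasibility (all g_i <= 0): FAILS
Dual feasibility (all lambda_i >= 0): OK
Complementary slackness (lambda_i * g_i(x) = 0 for all i): OK

Verdict: the first failing condition is primal_feasibility -> primal.

primal


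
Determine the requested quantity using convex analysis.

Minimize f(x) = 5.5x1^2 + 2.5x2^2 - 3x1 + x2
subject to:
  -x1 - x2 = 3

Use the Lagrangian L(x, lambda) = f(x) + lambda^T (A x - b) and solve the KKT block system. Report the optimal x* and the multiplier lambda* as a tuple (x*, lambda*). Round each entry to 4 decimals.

Form the Lagrangian:
  L(x, lambda) = (1/2) x^T Q x + c^T x + lambda^T (A x - b)
Stationarity (grad_x L = 0): Q x + c + A^T lambda = 0.
Primal feasibility: A x = b.

This gives the KKT block system:
  [ Q   A^T ] [ x     ]   [-c ]
  [ A    0  ] [ lambda ] = [ b ]

Solving the linear system:
  x*      = (-0.6875, -2.3125)
  lambda* = (-10.5625)
  f(x*)   = 15.7188

x* = (-0.6875, -2.3125), lambda* = (-10.5625)


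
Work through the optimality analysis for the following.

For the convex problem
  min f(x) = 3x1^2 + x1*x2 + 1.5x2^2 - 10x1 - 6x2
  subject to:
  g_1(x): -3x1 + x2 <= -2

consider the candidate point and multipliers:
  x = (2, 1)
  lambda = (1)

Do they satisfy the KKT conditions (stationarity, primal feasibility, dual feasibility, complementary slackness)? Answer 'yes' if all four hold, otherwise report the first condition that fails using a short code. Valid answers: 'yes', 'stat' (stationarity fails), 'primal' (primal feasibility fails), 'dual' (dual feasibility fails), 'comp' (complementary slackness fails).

Gradient of f: grad f(x) = Q x + c = (3, -1)
Constraint values g_i(x) = a_i^T x - b_i:
  g_1((2, 1)) = -3
Stationarity residual: grad f(x) + sum_i lambda_i a_i = (0, 0)
  -> stationarity OK
Primal feasibility (all g_i <= 0): OK
Dual feasibility (all lambda_i >= 0): OK
Complementary slackness (lambda_i * g_i(x) = 0 for all i): FAILS

Verdict: the first failing condition is complementary_slackness -> comp.

comp


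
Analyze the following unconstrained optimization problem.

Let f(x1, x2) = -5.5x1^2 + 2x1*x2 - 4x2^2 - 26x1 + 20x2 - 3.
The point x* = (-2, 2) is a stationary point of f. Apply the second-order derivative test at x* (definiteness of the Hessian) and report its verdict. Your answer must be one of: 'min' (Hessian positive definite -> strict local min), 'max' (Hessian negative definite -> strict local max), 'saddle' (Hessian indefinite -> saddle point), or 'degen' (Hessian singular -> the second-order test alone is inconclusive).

Compute the Hessian H = grad^2 f:
  H = [[-11, 2], [2, -8]]
Verify stationarity: grad f(x*) = H x* + g = (0, 0).
Eigenvalues of H: -12, -7.
Both eigenvalues < 0, so H is negative definite -> x* is a strict local max.

max


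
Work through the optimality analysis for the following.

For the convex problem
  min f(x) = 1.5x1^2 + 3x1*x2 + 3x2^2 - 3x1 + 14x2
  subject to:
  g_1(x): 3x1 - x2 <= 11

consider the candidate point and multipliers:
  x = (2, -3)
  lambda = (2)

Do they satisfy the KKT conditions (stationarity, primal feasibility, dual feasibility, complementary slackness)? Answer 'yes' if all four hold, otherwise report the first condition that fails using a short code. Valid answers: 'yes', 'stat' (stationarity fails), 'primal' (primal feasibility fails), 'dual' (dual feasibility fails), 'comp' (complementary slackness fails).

Gradient of f: grad f(x) = Q x + c = (-6, 2)
Constraint values g_i(x) = a_i^T x - b_i:
  g_1((2, -3)) = -2
Stationarity residual: grad f(x) + sum_i lambda_i a_i = (0, 0)
  -> stationarity OK
Primal feasibility (all g_i <= 0): OK
Dual feasibility (all lambda_i >= 0): OK
Complementary slackness (lambda_i * g_i(x) = 0 for all i): FAILS

Verdict: the first failing condition is complementary_slackness -> comp.

comp


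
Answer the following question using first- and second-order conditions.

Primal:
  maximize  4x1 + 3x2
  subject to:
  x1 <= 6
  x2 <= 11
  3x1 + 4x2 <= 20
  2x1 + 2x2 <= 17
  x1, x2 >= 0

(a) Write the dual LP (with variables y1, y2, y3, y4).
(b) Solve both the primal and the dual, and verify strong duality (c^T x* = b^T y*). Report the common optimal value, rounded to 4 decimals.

The standard primal-dual pair for 'max c^T x s.t. A x <= b, x >= 0' is:
  Dual:  min b^T y  s.t.  A^T y >= c,  y >= 0.

So the dual LP is:
  minimize  6y1 + 11y2 + 20y3 + 17y4
  subject to:
    y1 + 3y3 + 2y4 >= 4
    y2 + 4y3 + 2y4 >= 3
    y1, y2, y3, y4 >= 0

Solving the primal: x* = (6, 0.5).
  primal value c^T x* = 25.5.
Solving the dual: y* = (1.75, 0, 0.75, 0).
  dual value b^T y* = 25.5.
Strong duality: c^T x* = b^T y*. Confirmed.

25.5


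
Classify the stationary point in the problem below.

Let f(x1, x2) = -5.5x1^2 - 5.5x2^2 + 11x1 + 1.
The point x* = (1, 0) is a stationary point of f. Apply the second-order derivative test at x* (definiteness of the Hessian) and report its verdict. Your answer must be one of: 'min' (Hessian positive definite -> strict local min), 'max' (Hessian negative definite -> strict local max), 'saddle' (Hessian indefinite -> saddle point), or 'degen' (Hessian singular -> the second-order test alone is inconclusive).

Compute the Hessian H = grad^2 f:
  H = [[-11, 0], [0, -11]]
Verify stationarity: grad f(x*) = H x* + g = (0, 0).
Eigenvalues of H: -11, -11.
Both eigenvalues < 0, so H is negative definite -> x* is a strict local max.

max


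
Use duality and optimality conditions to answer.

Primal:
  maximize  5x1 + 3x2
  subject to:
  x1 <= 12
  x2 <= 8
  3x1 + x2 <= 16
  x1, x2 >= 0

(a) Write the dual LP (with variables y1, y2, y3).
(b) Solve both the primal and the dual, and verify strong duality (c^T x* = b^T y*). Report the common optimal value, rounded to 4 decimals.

The standard primal-dual pair for 'max c^T x s.t. A x <= b, x >= 0' is:
  Dual:  min b^T y  s.t.  A^T y >= c,  y >= 0.

So the dual LP is:
  minimize  12y1 + 8y2 + 16y3
  subject to:
    y1 + 3y3 >= 5
    y2 + y3 >= 3
    y1, y2, y3 >= 0

Solving the primal: x* = (2.6667, 8).
  primal value c^T x* = 37.3333.
Solving the dual: y* = (0, 1.3333, 1.6667).
  dual value b^T y* = 37.3333.
Strong duality: c^T x* = b^T y*. Confirmed.

37.3333


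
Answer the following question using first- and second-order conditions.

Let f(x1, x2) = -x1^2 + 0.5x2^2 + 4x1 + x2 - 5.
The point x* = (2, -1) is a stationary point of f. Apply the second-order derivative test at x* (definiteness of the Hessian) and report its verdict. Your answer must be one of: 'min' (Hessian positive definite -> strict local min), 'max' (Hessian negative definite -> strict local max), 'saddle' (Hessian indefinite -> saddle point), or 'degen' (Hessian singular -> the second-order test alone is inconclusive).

Compute the Hessian H = grad^2 f:
  H = [[-2, 0], [0, 1]]
Verify stationarity: grad f(x*) = H x* + g = (0, 0).
Eigenvalues of H: -2, 1.
Eigenvalues have mixed signs, so H is indefinite -> x* is a saddle point.

saddle


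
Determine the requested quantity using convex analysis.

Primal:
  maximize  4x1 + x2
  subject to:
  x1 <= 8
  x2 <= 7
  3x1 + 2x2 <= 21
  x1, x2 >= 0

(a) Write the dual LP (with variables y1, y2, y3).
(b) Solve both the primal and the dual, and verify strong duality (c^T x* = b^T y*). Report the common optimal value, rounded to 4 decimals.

The standard primal-dual pair for 'max c^T x s.t. A x <= b, x >= 0' is:
  Dual:  min b^T y  s.t.  A^T y >= c,  y >= 0.

So the dual LP is:
  minimize  8y1 + 7y2 + 21y3
  subject to:
    y1 + 3y3 >= 4
    y2 + 2y3 >= 1
    y1, y2, y3 >= 0

Solving the primal: x* = (7, 0).
  primal value c^T x* = 28.
Solving the dual: y* = (0, 0, 1.3333).
  dual value b^T y* = 28.
Strong duality: c^T x* = b^T y*. Confirmed.

28


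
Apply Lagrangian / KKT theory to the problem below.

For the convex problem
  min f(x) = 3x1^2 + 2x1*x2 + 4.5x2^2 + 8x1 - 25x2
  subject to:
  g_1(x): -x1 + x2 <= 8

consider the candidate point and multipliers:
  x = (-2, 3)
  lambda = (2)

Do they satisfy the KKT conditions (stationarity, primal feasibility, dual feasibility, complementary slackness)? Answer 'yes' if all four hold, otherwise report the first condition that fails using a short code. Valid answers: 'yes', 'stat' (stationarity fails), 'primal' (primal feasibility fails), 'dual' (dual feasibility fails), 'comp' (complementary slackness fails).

Gradient of f: grad f(x) = Q x + c = (2, -2)
Constraint values g_i(x) = a_i^T x - b_i:
  g_1((-2, 3)) = -3
Stationarity residual: grad f(x) + sum_i lambda_i a_i = (0, 0)
  -> stationarity OK
Primal feasibility (all g_i <= 0): OK
Dual feasibility (all lambda_i >= 0): OK
Complementary slackness (lambda_i * g_i(x) = 0 for all i): FAILS

Verdict: the first failing condition is complementary_slackness -> comp.

comp


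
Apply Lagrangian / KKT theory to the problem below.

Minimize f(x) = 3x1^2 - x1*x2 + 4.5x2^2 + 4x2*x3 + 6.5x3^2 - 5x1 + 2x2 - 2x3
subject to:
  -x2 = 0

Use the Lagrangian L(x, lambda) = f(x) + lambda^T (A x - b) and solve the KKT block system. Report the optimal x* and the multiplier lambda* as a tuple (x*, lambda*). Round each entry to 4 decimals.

Form the Lagrangian:
  L(x, lambda) = (1/2) x^T Q x + c^T x + lambda^T (A x - b)
Stationarity (grad_x L = 0): Q x + c + A^T lambda = 0.
Primal feasibility: A x = b.

This gives the KKT block system:
  [ Q   A^T ] [ x     ]   [-c ]
  [ A    0  ] [ lambda ] = [ b ]

Solving the linear system:
  x*      = (0.8333, 0, 0.1538)
  lambda* = (1.7821)
  f(x*)   = -2.2372

x* = (0.8333, 0, 0.1538), lambda* = (1.7821)


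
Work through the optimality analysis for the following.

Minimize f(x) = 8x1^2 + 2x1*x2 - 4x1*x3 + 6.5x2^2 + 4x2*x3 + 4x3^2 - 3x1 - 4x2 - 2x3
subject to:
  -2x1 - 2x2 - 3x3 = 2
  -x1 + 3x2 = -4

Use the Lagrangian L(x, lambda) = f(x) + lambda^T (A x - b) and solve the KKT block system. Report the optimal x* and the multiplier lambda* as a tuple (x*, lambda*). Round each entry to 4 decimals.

Form the Lagrangian:
  L(x, lambda) = (1/2) x^T Q x + c^T x + lambda^T (A x - b)
Stationarity (grad_x L = 0): Q x + c + A^T lambda = 0.
Primal feasibility: A x = b.

This gives the KKT block system:
  [ Q   A^T ] [ x     ]   [-c ]
  [ A    0  ] [ lambda ] = [ b ]

Solving the linear system:
  x*      = (0.2826, -1.2391, -0.029)
  lambda* = (-2.7729, 4.7046)
  f(x*)   = 14.2654

x* = (0.2826, -1.2391, -0.029), lambda* = (-2.7729, 4.7046)


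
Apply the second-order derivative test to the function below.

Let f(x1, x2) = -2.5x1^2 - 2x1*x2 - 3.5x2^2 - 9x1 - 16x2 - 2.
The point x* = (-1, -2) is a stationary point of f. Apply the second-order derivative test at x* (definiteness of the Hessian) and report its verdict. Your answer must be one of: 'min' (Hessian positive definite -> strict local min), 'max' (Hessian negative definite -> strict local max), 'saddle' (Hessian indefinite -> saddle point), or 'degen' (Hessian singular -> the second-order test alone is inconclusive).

Compute the Hessian H = grad^2 f:
  H = [[-5, -2], [-2, -7]]
Verify stationarity: grad f(x*) = H x* + g = (0, 0).
Eigenvalues of H: -8.2361, -3.7639.
Both eigenvalues < 0, so H is negative definite -> x* is a strict local max.

max


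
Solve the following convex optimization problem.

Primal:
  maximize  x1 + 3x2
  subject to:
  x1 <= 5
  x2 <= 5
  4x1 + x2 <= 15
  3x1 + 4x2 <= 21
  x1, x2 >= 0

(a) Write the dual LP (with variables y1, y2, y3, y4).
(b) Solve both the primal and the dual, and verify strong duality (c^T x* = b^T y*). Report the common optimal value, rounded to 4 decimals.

The standard primal-dual pair for 'max c^T x s.t. A x <= b, x >= 0' is:
  Dual:  min b^T y  s.t.  A^T y >= c,  y >= 0.

So the dual LP is:
  minimize  5y1 + 5y2 + 15y3 + 21y4
  subject to:
    y1 + 4y3 + 3y4 >= 1
    y2 + y3 + 4y4 >= 3
    y1, y2, y3, y4 >= 0

Solving the primal: x* = (0.3333, 5).
  primal value c^T x* = 15.3333.
Solving the dual: y* = (0, 1.6667, 0, 0.3333).
  dual value b^T y* = 15.3333.
Strong duality: c^T x* = b^T y*. Confirmed.

15.3333


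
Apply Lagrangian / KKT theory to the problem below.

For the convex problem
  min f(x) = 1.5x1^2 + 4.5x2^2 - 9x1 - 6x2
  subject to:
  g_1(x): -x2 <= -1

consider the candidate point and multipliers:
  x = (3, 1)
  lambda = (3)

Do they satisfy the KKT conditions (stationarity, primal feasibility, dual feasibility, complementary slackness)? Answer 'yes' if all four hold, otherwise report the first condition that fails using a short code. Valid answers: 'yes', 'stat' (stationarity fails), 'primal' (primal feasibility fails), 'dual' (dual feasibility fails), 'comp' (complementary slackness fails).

Gradient of f: grad f(x) = Q x + c = (0, 3)
Constraint values g_i(x) = a_i^T x - b_i:
  g_1((3, 1)) = 0
Stationarity residual: grad f(x) + sum_i lambda_i a_i = (0, 0)
  -> stationarity OK
Primal feasibility (all g_i <= 0): OK
Dual feasibility (all lambda_i >= 0): OK
Complementary slackness (lambda_i * g_i(x) = 0 for all i): OK

Verdict: yes, KKT holds.

yes


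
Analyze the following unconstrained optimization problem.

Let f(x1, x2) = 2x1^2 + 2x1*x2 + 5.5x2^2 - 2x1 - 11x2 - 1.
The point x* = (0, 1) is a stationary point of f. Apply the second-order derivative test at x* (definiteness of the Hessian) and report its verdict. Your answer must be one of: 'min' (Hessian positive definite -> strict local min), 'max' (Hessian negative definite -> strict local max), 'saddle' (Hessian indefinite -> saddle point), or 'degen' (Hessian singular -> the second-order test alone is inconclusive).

Compute the Hessian H = grad^2 f:
  H = [[4, 2], [2, 11]]
Verify stationarity: grad f(x*) = H x* + g = (0, 0).
Eigenvalues of H: 3.4689, 11.5311.
Both eigenvalues > 0, so H is positive definite -> x* is a strict local min.

min


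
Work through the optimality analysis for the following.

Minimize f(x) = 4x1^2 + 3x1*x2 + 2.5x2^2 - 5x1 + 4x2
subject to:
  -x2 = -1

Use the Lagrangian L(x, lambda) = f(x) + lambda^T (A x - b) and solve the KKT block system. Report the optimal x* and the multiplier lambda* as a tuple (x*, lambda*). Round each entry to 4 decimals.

Form the Lagrangian:
  L(x, lambda) = (1/2) x^T Q x + c^T x + lambda^T (A x - b)
Stationarity (grad_x L = 0): Q x + c + A^T lambda = 0.
Primal feasibility: A x = b.

This gives the KKT block system:
  [ Q   A^T ] [ x     ]   [-c ]
  [ A    0  ] [ lambda ] = [ b ]

Solving the linear system:
  x*      = (0.25, 1)
  lambda* = (9.75)
  f(x*)   = 6.25

x* = (0.25, 1), lambda* = (9.75)


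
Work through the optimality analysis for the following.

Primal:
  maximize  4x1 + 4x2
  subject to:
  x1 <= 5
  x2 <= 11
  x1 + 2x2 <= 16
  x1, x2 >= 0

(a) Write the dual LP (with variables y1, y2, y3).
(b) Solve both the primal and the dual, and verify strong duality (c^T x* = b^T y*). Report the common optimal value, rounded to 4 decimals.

The standard primal-dual pair for 'max c^T x s.t. A x <= b, x >= 0' is:
  Dual:  min b^T y  s.t.  A^T y >= c,  y >= 0.

So the dual LP is:
  minimize  5y1 + 11y2 + 16y3
  subject to:
    y1 + y3 >= 4
    y2 + 2y3 >= 4
    y1, y2, y3 >= 0

Solving the primal: x* = (5, 5.5).
  primal value c^T x* = 42.
Solving the dual: y* = (2, 0, 2).
  dual value b^T y* = 42.
Strong duality: c^T x* = b^T y*. Confirmed.

42


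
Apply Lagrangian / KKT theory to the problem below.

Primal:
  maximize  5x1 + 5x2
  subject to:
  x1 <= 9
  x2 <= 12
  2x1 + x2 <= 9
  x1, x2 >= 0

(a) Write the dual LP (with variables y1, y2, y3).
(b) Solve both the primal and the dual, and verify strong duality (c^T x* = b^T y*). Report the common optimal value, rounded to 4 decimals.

The standard primal-dual pair for 'max c^T x s.t. A x <= b, x >= 0' is:
  Dual:  min b^T y  s.t.  A^T y >= c,  y >= 0.

So the dual LP is:
  minimize  9y1 + 12y2 + 9y3
  subject to:
    y1 + 2y3 >= 5
    y2 + y3 >= 5
    y1, y2, y3 >= 0

Solving the primal: x* = (0, 9).
  primal value c^T x* = 45.
Solving the dual: y* = (0, 0, 5).
  dual value b^T y* = 45.
Strong duality: c^T x* = b^T y*. Confirmed.

45


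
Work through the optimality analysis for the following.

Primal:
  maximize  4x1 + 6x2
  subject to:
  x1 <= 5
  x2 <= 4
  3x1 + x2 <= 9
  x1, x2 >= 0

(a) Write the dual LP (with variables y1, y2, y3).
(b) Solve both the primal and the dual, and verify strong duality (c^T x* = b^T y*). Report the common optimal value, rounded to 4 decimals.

The standard primal-dual pair for 'max c^T x s.t. A x <= b, x >= 0' is:
  Dual:  min b^T y  s.t.  A^T y >= c,  y >= 0.

So the dual LP is:
  minimize  5y1 + 4y2 + 9y3
  subject to:
    y1 + 3y3 >= 4
    y2 + y3 >= 6
    y1, y2, y3 >= 0

Solving the primal: x* = (1.6667, 4).
  primal value c^T x* = 30.6667.
Solving the dual: y* = (0, 4.6667, 1.3333).
  dual value b^T y* = 30.6667.
Strong duality: c^T x* = b^T y*. Confirmed.

30.6667


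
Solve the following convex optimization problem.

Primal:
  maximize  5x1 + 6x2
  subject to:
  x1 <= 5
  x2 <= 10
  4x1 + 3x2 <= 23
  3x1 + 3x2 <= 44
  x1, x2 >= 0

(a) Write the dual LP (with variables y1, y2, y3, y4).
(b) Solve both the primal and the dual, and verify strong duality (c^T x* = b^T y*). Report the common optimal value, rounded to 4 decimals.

The standard primal-dual pair for 'max c^T x s.t. A x <= b, x >= 0' is:
  Dual:  min b^T y  s.t.  A^T y >= c,  y >= 0.

So the dual LP is:
  minimize  5y1 + 10y2 + 23y3 + 44y4
  subject to:
    y1 + 4y3 + 3y4 >= 5
    y2 + 3y3 + 3y4 >= 6
    y1, y2, y3, y4 >= 0

Solving the primal: x* = (0, 7.6667).
  primal value c^T x* = 46.
Solving the dual: y* = (0, 0, 2, 0).
  dual value b^T y* = 46.
Strong duality: c^T x* = b^T y*. Confirmed.

46


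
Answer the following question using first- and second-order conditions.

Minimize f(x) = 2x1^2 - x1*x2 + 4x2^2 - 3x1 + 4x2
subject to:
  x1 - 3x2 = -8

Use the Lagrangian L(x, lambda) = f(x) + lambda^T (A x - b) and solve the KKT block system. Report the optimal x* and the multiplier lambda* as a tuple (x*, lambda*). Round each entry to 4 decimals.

Form the Lagrangian:
  L(x, lambda) = (1/2) x^T Q x + c^T x + lambda^T (A x - b)
Stationarity (grad_x L = 0): Q x + c + A^T lambda = 0.
Primal feasibility: A x = b.

This gives the KKT block system:
  [ Q   A^T ] [ x     ]   [-c ]
  [ A    0  ] [ lambda ] = [ b ]

Solving the linear system:
  x*      = (-0.6579, 2.4474)
  lambda* = (8.0789)
  f(x*)   = 38.1974

x* = (-0.6579, 2.4474), lambda* = (8.0789)


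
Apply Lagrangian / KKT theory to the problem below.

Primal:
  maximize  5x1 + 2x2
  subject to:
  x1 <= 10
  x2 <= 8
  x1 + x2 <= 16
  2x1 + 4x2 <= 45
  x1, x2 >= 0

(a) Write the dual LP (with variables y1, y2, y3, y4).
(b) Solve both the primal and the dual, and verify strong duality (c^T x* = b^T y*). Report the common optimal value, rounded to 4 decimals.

The standard primal-dual pair for 'max c^T x s.t. A x <= b, x >= 0' is:
  Dual:  min b^T y  s.t.  A^T y >= c,  y >= 0.

So the dual LP is:
  minimize  10y1 + 8y2 + 16y3 + 45y4
  subject to:
    y1 + y3 + 2y4 >= 5
    y2 + y3 + 4y4 >= 2
    y1, y2, y3, y4 >= 0

Solving the primal: x* = (10, 6).
  primal value c^T x* = 62.
Solving the dual: y* = (3, 0, 2, 0).
  dual value b^T y* = 62.
Strong duality: c^T x* = b^T y*. Confirmed.

62


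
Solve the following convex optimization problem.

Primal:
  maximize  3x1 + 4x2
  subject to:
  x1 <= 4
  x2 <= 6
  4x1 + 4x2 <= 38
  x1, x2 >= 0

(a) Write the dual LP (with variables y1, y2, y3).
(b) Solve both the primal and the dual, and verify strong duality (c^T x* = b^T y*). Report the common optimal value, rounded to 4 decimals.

The standard primal-dual pair for 'max c^T x s.t. A x <= b, x >= 0' is:
  Dual:  min b^T y  s.t.  A^T y >= c,  y >= 0.

So the dual LP is:
  minimize  4y1 + 6y2 + 38y3
  subject to:
    y1 + 4y3 >= 3
    y2 + 4y3 >= 4
    y1, y2, y3 >= 0

Solving the primal: x* = (3.5, 6).
  primal value c^T x* = 34.5.
Solving the dual: y* = (0, 1, 0.75).
  dual value b^T y* = 34.5.
Strong duality: c^T x* = b^T y*. Confirmed.

34.5


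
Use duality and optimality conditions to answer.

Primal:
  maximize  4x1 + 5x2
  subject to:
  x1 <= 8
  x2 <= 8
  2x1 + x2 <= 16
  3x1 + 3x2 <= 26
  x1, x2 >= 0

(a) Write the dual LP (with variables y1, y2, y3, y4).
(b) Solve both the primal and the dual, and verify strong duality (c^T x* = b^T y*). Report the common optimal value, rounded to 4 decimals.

The standard primal-dual pair for 'max c^T x s.t. A x <= b, x >= 0' is:
  Dual:  min b^T y  s.t.  A^T y >= c,  y >= 0.

So the dual LP is:
  minimize  8y1 + 8y2 + 16y3 + 26y4
  subject to:
    y1 + 2y3 + 3y4 >= 4
    y2 + y3 + 3y4 >= 5
    y1, y2, y3, y4 >= 0

Solving the primal: x* = (0.6667, 8).
  primal value c^T x* = 42.6667.
Solving the dual: y* = (0, 1, 0, 1.3333).
  dual value b^T y* = 42.6667.
Strong duality: c^T x* = b^T y*. Confirmed.

42.6667
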